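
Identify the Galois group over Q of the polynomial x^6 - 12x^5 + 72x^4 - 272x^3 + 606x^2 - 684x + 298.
S_3 x S_3 (order 36)

The polynomial f is an irreducible sextic over Q, so G = Gal(f/Q) is one of the 16 transitive subgroups 6T1, ..., 6T16 of S_6. The discriminant of f is 264479053824, which is not a perfect square, so G is not contained in A_6. The transitive groups of degree 6 not contained in A_6 are: C_6 (6T1, order 6), S_3 (6T2, order 6), D_6 (6T3, order 12), C_3 x S_3 (6T5, order 18), A_4 x C_2 (6T6, order 24), S_4 (6T8, order 24), S_3 x S_3 (6T9, order 36), S_4 x C_2 (6T11, order 48), (S_3 x S_3) : C_2 (6T13, order 72), PGL(2,5) (6T14, order 120), S_6 (6T16, order 720). By Dedekind's theorem, for a prime p not dividing disc(f) the degrees of the irreducible factors of f mod p form the cycle type of an element of G. Factoring f modulo the 14 such primes p <= 53 (skipping 2, 3, which divide the discriminant), each new pattern first appears at: mod 5: f = (x + 1)(x + 3)(x^2 + x + 2)(x^2 + 3x + 3), pattern 2+2+1+1; mod 7: f = (x^6 + 2x^5 + 2x^4 + x^3 + 4x^2 + 2x + 4), pattern 6; mod 19: f = (x + 2)(x + 5)(x + 6)(x^3 + 13x^2 + 3x + 17), pattern 3+1+1+1; mod 31: f = (x^2 + 12x + 23)(x^2 + 16x + 12)(x^2 + 22x + 4), pattern 2+2+2; mod 43: f = (x^3 + 37x^2 + 39x + 38)(x^3 + 37x^2 + 40x + 35), pattern 3+3. No other pattern occurs in this range, so the set of observed cycle types is {2+2+1+1, 6, 3+1+1+1, 2+2+2, 3+3}. The candidates containing elements of all these cycle types are S_3 x S_3 (6T9) of order 36, (S_3 x S_3) : C_2 (6T13) of order 72, S_6 (6T16) of order 720; the others are excluded. The observed types are precisely the cycle types that occur in S_3 x S_3 (6T9) (apart from the identity). Each of the other remaining candidates has further cycle types, and by the Chebotarev density theorem the matching factorization patterns would occur for a proportion of primes equal to their share of the group: (S_3 x S_3) : C_2 (6T13) additionally contains elements of type 4+2, 3+2+1, 2+1+1+1+1 (36 of its 72 elements, about 50% of primes); S_6 (6T16) additionally contains elements of type 5+1, 4+2, 4+1+1, 3+2+1, 2+1+1+1+1 (459 of its 720 elements, about 64% of primes). None of the 14 primes tested shows any such pattern (for each of these groups the chance of that is below 10^-4), which rules them out. Hence G = S_3 x S_3 (6T9), of order 36.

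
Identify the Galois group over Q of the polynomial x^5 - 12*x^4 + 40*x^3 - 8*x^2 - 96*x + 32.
C_5 (also written C5)

The polynomial f is an irreducible quintic over Q, so G = Gal(f/Q) is a transitive subgroup of S_5: one of C_5 (5T1, order 5), D_5 (5T2, order 10), F_20 (5T3, order 20), A_5 (5T4, order 60) or S_5 (5T5, order 120). The discriminant of f is 15352201216 = 123904^2, a perfect square, so G is contained in A_5. The transitive groups of degree 5 contained in A_5 are: C_5 (5T1, order 5), D_5 (5T2, order 10), A_5 (5T4, order 60). By Dedekind's theorem, for a prime p not dividing disc(f) the degrees of the irreducible factors of f mod p form the cycle type of an element of G. Factoring f modulo the 14 such primes p <= 53 (skipping 2, 11, which divide the discriminant), each new pattern first appears at: mod 3: f = (x^5 + x^3 + x^2 + 2), pattern 5; mod 23: f = (x + 3)(x + 6)(x + 10)(x + 18)(x + 20), pattern 1+1+1+1+1. No other pattern occurs in this range, so the set of observed cycle types is {5, 1+1+1+1+1}. The candidates containing elements of all these cycle types are C_5 (5T1) of order 5, D_5 (5T2) of order 10, A_5 (5T4) of order 60; the others are excluded. The observed types are precisely the cycle types that occur in C_5 (5T1). Each of the other remaining candidates has further cycle types, and by the Chebotarev density theorem the matching factorization patterns would occur for a proportion of primes equal to their share of the group: D_5 (5T2) additionally contains elements of type 2+2+1 (5 of its 10 elements, about 50% of primes); A_5 (5T4) additionally contains elements of type 3+1+1, 2+2+1 (35 of its 60 elements, about 58% of primes). None of the 14 primes tested shows any such pattern (for each of these groups the chance of that is below 10^-4), which rules them out. Hence G = C_5 (5T1), of order 5.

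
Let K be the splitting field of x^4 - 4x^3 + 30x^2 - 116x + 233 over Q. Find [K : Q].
The degree of the splitting field over Q equals the order of the Galois group, so first determine the group. The polynomial is an irreducible quartic over Q and its discriminant is 1358954496 = 36864^2, a perfect square, so the Galois group is contained in A_4. The resolvent cubic y^3 - 30*y^2 - 468*y + 10776 is irreducible over Q. An irreducible resolvent with square discriminant gives A_4. The Galois group A_4 (4T4) has order 12, so the splitting field has degree 12 over Q.

12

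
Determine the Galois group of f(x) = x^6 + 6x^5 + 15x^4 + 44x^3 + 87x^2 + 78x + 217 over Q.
The polynomial f is an irreducible sextic over Q, so G = Gal(f/Q) is one of the 16 transitive subgroups 6T1, ..., 6T16 of S_6. The discriminant of f is -190210142896128, which is not a perfect square, so G is not contained in A_6. The transitive groups of degree 6 not contained in A_6 are: C_6 (6T1, order 6), S_3 (6T2, order 6), D_6 (6T3, order 12), C_3 x S_3 (6T5, order 18), A_4 x C_2 (6T6, order 24), S_4 (6T8, order 24), S_3 x S_3 (6T9, order 36), S_4 x C_2 (6T11, order 48), (S_3 x S_3) : C_2 (6T13, order 72), PGL(2,5) (6T14, order 120), S_6 (6T16, order 720). By Dedekind's theorem, for a prime p not dividing disc(f) the degrees of the irreducible factors of f mod p form the cycle type of an element of G. Factoring f modulo the 33 such primes p <= 149 (skipping 2, 3, which divide the discriminant), each new pattern first appears at: mod 5: f = (x^6 + x^5 + 4x^3 + 2x^2 + 3x + 2), pattern 6; mod 7: f = (x)(x + 4)(x + 6)(x^3 + 3x^2 + 3x + 5), pattern 3+1+1+1; mod 17: f = (x^2 + 10)(x^2 + 11x + 4)(x^2 + 12x + 5), pattern 2+2+2; mod 19: f = (x^3 + 3x^2 + 3x + 10)(x^3 + 3x^2 + 3x + 16), pattern 3+3; mod 73: f = (x + 12)(x + 14)(x + 16)(x + 30)(x + 32)(x + 48), pattern 1+1+1+1+1+1. No other pattern occurs in this range, so the set of observed cycle types is {6, 3+1+1+1, 2+2+2, 3+3, 1+1+1+1+1+1}. The candidates containing elements of all these cycle types are C_3 x S_3 (6T5) of order 18, S_3 x S_3 (6T9) of order 36, (S_3 x S_3) : C_2 (6T13) of order 72, S_6 (6T16) of order 720; the others are excluded. The observed types are precisely the cycle types that occur in C_3 x S_3 (6T5). Each of the other remaining candidates has further cycle types, and by the Chebotarev density theorem the matching factorization patterns would occur for a proportion of primes equal to their share of the group: S_3 x S_3 (6T9) additionally contains elements of type 2+2+1+1 (9 of its 36 elements, about 25% of primes); (S_3 x S_3) : C_2 (6T13) additionally contains elements of type 4+2, 3+2+1, 2+2+1+1, 2+1+1+1+1 (45 of its 72 elements, about 62% of primes); S_6 (6T16) additionally contains elements of type 5+1, 4+2, 4+1+1, 3+2+1, 2+2+1+1, 2+1+1+1+1 (504 of its 720 elements, about 70% of primes). None of the 33 primes tested shows any such pattern (for each of these groups the chance of that is below 10^-4), which rules them out. Hence G = C_3 x S_3 (6T5), of order 18.

6T5: C_3 x S_3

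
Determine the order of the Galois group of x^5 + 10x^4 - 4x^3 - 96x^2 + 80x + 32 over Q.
The degree of the splitting field over Q equals the order of the Galois group, so first determine the group. The polynomial f is an irreducible quintic over Q, so G = Gal(f/Q) is a transitive subgroup of S_5: one of C_5 (5T1, order 5), D_5 (5T2, order 10), F_20 (5T3, order 20), A_5 (5T4, order 60) or S_5 (5T5, order 120). The discriminant of f is 8121314443264 = 2849792^2, a perfect square, so G is contained in A_5. The transitive groups of degree 5 contained in A_5 are: C_5 (5T1, order 5), D_5 (5T2, order 10), A_5 (5T4, order 60). By Dedekind's theorem, for a prime p not dividing disc(f) the degrees of the irreducible factors of f mod p form the cycle type of an element of G. Factoring f modulo the 14 such primes p <= 59 (skipping 2, 11, 23, which divide the discriminant), each new pattern first appears at: mod 3: f = (x^5 + x^4 + 2x^3 + 2x + 2), pattern 5; mod 43: f = (x + 13)(x + 18)(x + 19)(x + 22)(x + 24), pattern 1+1+1+1+1. No other pattern occurs in this range, so the set of observed cycle types is {5, 1+1+1+1+1}. The candidates containing elements of all these cycle types are C_5 (5T1) of order 5, D_5 (5T2) of order 10, A_5 (5T4) of order 60; the others are excluded. The observed types are precisely the cycle types that occur in C_5 (5T1). Each of the other remaining candidates has further cycle types, and by the Chebotarev density theorem the matching factorization patterns would occur for a proportion of primes equal to their share of the group: D_5 (5T2) additionally contains elements of type 2+2+1 (5 of its 10 elements, about 50% of primes); A_5 (5T4) additionally contains elements of type 3+1+1, 2+2+1 (35 of its 60 elements, about 58% of primes). None of the 14 primes tested shows any such pattern (for each of these groups the chance of that is below 10^-4), which rules them out. Hence G = C_5 (5T1), of order 5. The Galois group C_5 (5T1) has order 5, so the splitting field has degree 5 over Q.

5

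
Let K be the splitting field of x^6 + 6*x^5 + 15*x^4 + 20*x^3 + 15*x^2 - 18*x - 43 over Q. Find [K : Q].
The degree of the splitting field over Q equals the order of the Galois group, so first determine the group. The polynomial f is an irreducible sextic over Q, so G = Gal(f/Q) is one of the 16 transitive subgroups 6T1, ..., 6T16 of S_6. The discriminant of f is 746496000000 = 864000^2, a perfect square, so G is contained in A_6. The transitive groups of degree 6 contained in A_6 are: A_4 (6T4, order 12), S_4 (6T7, order 24), (C_3 x C_3) : C_4 (6T10, order 36), PSL(2,5) (6T12, order 60), A_6 (6T15, order 360). By Dedekind's theorem, for a prime p not dividing disc(f) the degrees of the irreducible factors of f mod p form the cycle type of an element of G. Factoring f modulo the 6 such primes p <= 23 (skipping 2, 3, 5, which divide the discriminant), each new pattern first appears at: mod 7: f = (x + 5)(x^5 + x^4 + 3x^3 + 5x^2 + 4x + 4), pattern 5+1; mod 23: f = (x + 3)(x + 12)(x + 17)(x^3 + 20x^2 + 4x + 15), pattern 3+1+1+1. No other pattern occurs in this range, so the set of observed cycle types is {5+1, 3+1+1+1}. Among the candidates above, the only group containing elements of all these cycle types is A_6 (6T15) — each of A_4 (6T4), S_4 (6T7), (C_3 x C_3) : C_4 (6T10), PSL(2,5) (6T12) lacks at least one of them. Hence G = A_6 (6T15), of order 360. The Galois group A_6 (6T15) has order 360, so the splitting field has degree 360 over Q.

360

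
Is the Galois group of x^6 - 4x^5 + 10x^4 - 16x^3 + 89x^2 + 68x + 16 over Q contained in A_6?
The polynomial is irreducible of degree 6 over Q. Its discriminant is -3511396987830272, which is not a perfect square. A Galois group lies in the alternating group exactly when the discriminant is a square in Q, so the Galois group (S_4 x C_2) is not contained in A_6.

No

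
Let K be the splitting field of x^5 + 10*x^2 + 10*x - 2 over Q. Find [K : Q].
20

The degree of the splitting field over Q equals the order of the Galois group, so first determine the group. The polynomial f is an irreducible quintic over Q, so G = Gal(f/Q) is a transitive subgroup of S_5: one of C_5 (5T1, order 5), D_5 (5T2, order 10), F_20 (5T3, order 20), A_5 (5T4, order 60) or S_5 (5T5, order 120). The discriminant of f is 18050000, which is not a perfect square, so G is not contained in A_5. The transitive groups of degree 5 not contained in A_5 are: F_20 (5T3, order 20), S_5 (5T5, order 120). By Dedekind's theorem, for a prime p not dividing disc(f) the degrees of the irreducible factors of f mod p form the cycle type of an element of G. Factoring f modulo the 18 such primes p <= 73 (skipping 2, 5, 19, which divide the discriminant), each new pattern first appears at: mod 3: f = (x + 1)(x^4 + 2x^3 + x^2 + 1), pattern 4+1; mod 11: f = (x^5 + 10x^2 + 10x + 9), pattern 5; mod 29: f = (x + 15)(x^2 + 18x + 15)(x^2 + 25x + 21), pattern 2+2+1. No other pattern occurs in this range, so the set of observed cycle types is {4+1, 5, 2+2+1}. The candidates containing elements of all these cycle types are F_20 (5T3) of order 20, S_5 (5T5) of order 120; the others are excluded. The observed types are precisely the cycle types that occur in F_20 (5T3) (apart from the identity). Each of the other remaining candidates has further cycle types, and by the Chebotarev density theorem the matching factorization patterns would occur for a proportion of primes equal to their share of the group: S_5 (5T5) additionally contains elements of type 3+2, 3+1+1, 2+1+1+1 (50 of its 120 elements, about 42% of primes). None of the 18 primes tested shows any such pattern (for each of these groups the chance of that is below 10^-4), which rules them out. Hence G = F_20 (5T3), of order 20. The Galois group F_20 (5T3) has order 20, so the splitting field has degree 20 over Q.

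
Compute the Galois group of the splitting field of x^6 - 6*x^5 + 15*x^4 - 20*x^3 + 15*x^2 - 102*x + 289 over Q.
(S_3 x S_3) : C_2 (also written G72)

The polynomial f is an irreducible sextic over Q, so G = Gal(f/Q) is one of the 16 transitive subgroups 6T1, ..., 6T16 of S_6. The discriminant of f is -9727331052552192, which is not a perfect square, so G is not contained in A_6. The transitive groups of degree 6 not contained in A_6 are: C_6 (6T1, order 6), S_3 (6T2, order 6), D_6 (6T3, order 12), C_3 x S_3 (6T5, order 18), A_4 x C_2 (6T6, order 24), S_4 (6T8, order 24), S_3 x S_3 (6T9, order 36), S_4 x C_2 (6T11, order 48), (S_3 x S_3) : C_2 (6T13, order 72), PGL(2,5) (6T14, order 120), S_6 (6T16, order 720). By Dedekind's theorem, for a prime p not dividing disc(f) the degrees of the irreducible factors of f mod p form the cycle type of an element of G. Factoring f modulo the 27 such primes p <= 127 (skipping 2, 3, 17, 43, which divide the discriminant), each new pattern first appears at: mod 5: f = (x^6 + 4x^5 + 3x + 4), pattern 6; mod 7: f = (x + 1)(x^2 + 6x + 3)(x^3 + x^2 + 6x + 3), pattern 3+2+1; mod 11: f = (x^2 + 5x + 2)(x^4 + 2x^2 + 3x + 7), pattern 4+2; mod 13: f = (x + 2)(x + 5)(x^2 + 4x + 6)(x^2 + 9x + 2), pattern 2+2+1+1; mod 61: f = (x + 18)(x + 40)(x + 52)(x + 56)(x^2 + 11x + 5), pattern 2+1+1+1+1; mod 97: f = (x + 72)(x + 76)(x + 95)(x^3 + 42x^2 + 56x + 17), pattern 3+1+1+1; mod 113: f = (x^2 + 21x + 59)(x^2 + 96x + 78)(x^2 + 103x + 49), pattern 2+2+2; mod 127: f = (x^3 + 46x^2 + 104x + 17)(x^3 + 75x^2 + 17x + 17), pattern 3+3. No other pattern occurs in this range, so the set of observed cycle types is {6, 3+2+1, 4+2, 2+2+1+1, 2+1+1+1+1, 3+1+1+1, 2+2+2, 3+3}. The candidates containing elements of all these cycle types are (S_3 x S_3) : C_2 (6T13) of order 72, S_6 (6T16) of order 720; the others are excluded. The observed types are precisely the cycle types that occur in (S_3 x S_3) : C_2 (6T13) (apart from the identity). Each of the other remaining candidates has further cycle types, and by the Chebotarev density theorem the matching factorization patterns would occur for a proportion of primes equal to their share of the group: S_6 (6T16) additionally contains elements of type 5+1, 4+1+1 (234 of its 720 elements, about 32% of primes). None of the 27 primes tested shows any such pattern (for each of these groups the chance of that is below 10^-4), which rules them out. Hence G = (S_3 x S_3) : C_2 (6T13), of order 72.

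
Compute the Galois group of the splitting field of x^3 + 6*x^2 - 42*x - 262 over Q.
The polynomial is an irreducible cubic over Q and its discriminant is -78732, which is not a perfect square. For an irreducible cubic, a non-square discriminant gives Galois group S_3.

S_3 (also written S3)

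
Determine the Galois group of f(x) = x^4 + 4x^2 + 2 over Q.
The polynomial is an irreducible quartic over Q and its discriminant is 2048, which is not a perfect square, so the Galois group is not contained in A_4. The resolvent cubic y^3 - 4*y^2 - 8*y + 32 has exactly one rational root, so the Galois group is C_4 or D_4. The quartic becomes reducible over Q(sqrt(disc)), so the group is C_4.

C_4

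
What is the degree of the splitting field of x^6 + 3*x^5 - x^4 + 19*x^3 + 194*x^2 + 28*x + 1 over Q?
The degree of the splitting field over Q equals the order of the Galois group, so first determine the group. The polynomial f is an irreducible sextic over Q, so G = Gal(f/Q) is one of the 16 transitive subgroups 6T1, ..., 6T16 of S_6. The discriminant of f is 598116723780625 = 24456425^2, a perfect square, so G is contained in A_6. The transitive groups of degree 6 contained in A_6 are: A_4 (6T4, order 12), S_4 (6T7, order 24), (C_3 x C_3) : C_4 (6T10, order 36), PSL(2,5) (6T12, order 60), A_6 (6T15, order 360). By Dedekind's theorem, for a prime p not dividing disc(f) the degrees of the irreducible factors of f mod p form the cycle type of an element of G. Factoring f modulo the 21 such primes p <= 101 (skipping 5, 7, 29, 61, 79, which divide the discriminant), each new pattern first appears at: mod 2: f = (x^2 + x + 1)(x^4 + x + 1), pattern 4+2; mod 11: f = (x^3 + 6x^2 + 7x + 1)(x^3 + 8x^2 + 10x + 1), pattern 3+3; mod 19: f = (x + 5)(x + 7)(x^2 + 4)(x^2 + 10x + 11), pattern 2+2+1+1; mod 101: f = (x + 6)(x + 30)(x + 78)(x^3 + 91x^2 + 70x + 1), pattern 3+1+1+1. No other pattern occurs in this range, so the set of observed cycle types is {4+2, 3+3, 2+2+1+1, 3+1+1+1}. The candidates containing elements of all these cycle types are (C_3 x C_3) : C_4 (6T10) of order 36, A_6 (6T15) of order 360; the others are excluded. The observed types are precisely the cycle types that occur in (C_3 x C_3) : C_4 (6T10) (apart from the identity). Each of the other remaining candidates has further cycle types, and by the Chebotarev density theorem the matching factorization patterns would occur for a proportion of primes equal to their share of the group: A_6 (6T15) additionally contains elements of type 5+1 (144 of its 360 elements, about 40% of primes). None of the 21 primes tested shows any such pattern (for each of these groups the chance of that is below 10^-4), which rules them out. Hence G = (C_3 x C_3) : C_4 (6T10), of order 36. The Galois group (C_3 x C_3) : C_4 (6T10) has order 36, so the splitting field has degree 36 over Q.

36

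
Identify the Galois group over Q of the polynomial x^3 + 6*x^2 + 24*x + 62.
The polynomial is an irreducible cubic over Q and its discriminant is -31212, which is not a perfect square. For an irreducible cubic, a non-square discriminant gives Galois group S_3.

S_3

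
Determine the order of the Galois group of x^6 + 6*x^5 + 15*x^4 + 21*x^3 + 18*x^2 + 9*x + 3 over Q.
The degree of the splitting field over Q equals the order of the Galois group, so first determine the group. The polynomial f is an irreducible sextic over Q, so G = Gal(f/Q) is one of the 16 transitive subgroups 6T1, ..., 6T16 of S_6. The discriminant of f is -19683, which is not a perfect square, so G is not contained in A_6. The transitive groups of degree 6 not contained in A_6 are: C_6 (6T1, order 6), S_3 (6T2, order 6), D_6 (6T3, order 12), C_3 x S_3 (6T5, order 18), A_4 x C_2 (6T6, order 24), S_4 (6T8, order 24), S_3 x S_3 (6T9, order 36), S_4 x C_2 (6T11, order 48), (S_3 x S_3) : C_2 (6T13, order 72), PGL(2,5) (6T14, order 120), S_6 (6T16, order 720). By Dedekind's theorem, for a prime p not dividing disc(f) the degrees of the irreducible factors of f mod p form the cycle type of an element of G. Factoring f modulo the 37 such primes p <= 163 (skipping 3, which divides the discriminant), each new pattern first appears at: mod 2: f = (x^6 + x^4 + x^3 + x + 1), pattern 6; mod 7: f = (x^3 + 3x^2 + 3x + 4)(x^3 + 3x^2 + 3x + 6), pattern 3+3; mod 17: f = (x^2 + 5x + 5)(x^2 + 6x + 6)(x^2 + 12x + 12), pattern 2+2+2; mod 19: f = (x + 3)(x + 4)(x + 11)(x + 14)(x + 15)(x + 16), pattern 1+1+1+1+1+1. No other pattern occurs in this range, so the set of observed cycle types is {6, 3+3, 2+2+2, 1+1+1+1+1+1}. The candidates containing elements of all these cycle types are C_6 (6T1) of order 6, D_6 (6T3) of order 12, C_3 x S_3 (6T5) of order 18, A_4 x C_2 (6T6) of order 24, S_3 x S_3 (6T9) of order 36, S_4 x C_2 (6T11) of order 48, (S_3 x S_3) : C_2 (6T13) of order 72, PGL(2,5) (6T14) of order 120, S_6 (6T16) of order 720; the others are excluded. The observed types are precisely the cycle types that occur in C_6 (6T1). Each of the other remaining candidates has further cycle types, and by the Chebotarev density theorem the matching factorization patterns would occur for a proportion of primes equal to their share of the group: D_6 (6T3) additionally contains elements of type 2+2+1+1 (3 of its 12 elements, about 25% of primes); C_3 x S_3 (6T5) additionally contains elements of type 3+1+1+1 (4 of its 18 elements, about 22% of primes); A_4 x C_2 (6T6) additionally contains elements of type 2+2+1+1, 2+1+1+1+1 (6 of its 24 elements, about 25% of primes); S_3 x S_3 (6T9) additionally contains elements of type 3+1+1+1, 2+2+1+1 (13 of its 36 elements, about 36% of primes); S_4 x C_2 (6T11) additionally contains elements of type 4+2, 4+1+1, 2+2+1+1, 2+1+1+1+1 (24 of its 48 elements, about 50% of primes); (S_3 x S_3) : C_2 (6T13) additionally contains elements of type 4+2, 3+2+1, 3+1+1+1, 2+2+1+1, 2+1+1+1+1 (49 of its 72 elements, about 68% of primes); PGL(2,5) (6T14) additionally contains elements of type 5+1, 4+1+1, 2+2+1+1 (69 of its 120 elements, about 58% of primes); S_6 (6T16) additionally contains elements of type 5+1, 4+2, 4+1+1, 3+2+1, 3+1+1+1, 2+2+1+1, 2+1+1+1+1 (544 of its 720 elements, about 76% of primes). None of the 37 primes tested shows any such pattern (for each of these groups the chance of that is below 10^-4), which rules them out. Hence G = C_6 (6T1), of order 6. The Galois group C_6 (6T1) has order 6, so the splitting field has degree 6 over Q.

6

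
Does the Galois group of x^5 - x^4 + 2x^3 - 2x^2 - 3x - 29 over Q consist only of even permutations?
The polynomial is irreducible of degree 5 over Q. Its discriminant is 2316304384 = 48128^2, a perfect square. A Galois group lies in the alternating group exactly when the discriminant is a square in Q, so the Galois group (D_5) is contained in A_5.

Yes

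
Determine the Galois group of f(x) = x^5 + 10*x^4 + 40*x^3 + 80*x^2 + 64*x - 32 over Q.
The polynomial f is an irreducible quintic over Q, so G = Gal(f/Q) is a transitive subgroup of S_5: one of C_5 (5T1, order 5), D_5 (5T2, order 10), F_20 (5T3, order 20), A_5 (5T4, order 60) or S_5 (5T5, order 120). The discriminant of f is 3008364544, which is not a perfect square, so G is not contained in A_5. The transitive groups of degree 5 not contained in A_5 are: F_20 (5T3, order 20), S_5 (5T5, order 120). By Dedekind's theorem, for a prime p not dividing disc(f) the degrees of the irreducible factors of f mod p form the cycle type of an element of G. Factoring f modulo the 3 such primes p <= 7 (skipping 2, which divides the discriminant), each new pattern first appears at: mod 3: f = (x^5 + x^4 + x^3 + 2x^2 + x + 1), pattern 5; mod 7: f = (x^2 + 2x + 5)(x^3 + x^2 + 5x + 2), pattern 3+2. No other pattern occurs in this range, so the set of observed cycle types is {5, 3+2}. Among the candidates above, the only group containing elements of all these cycle types is S_5 (5T5) — F_20 (5T3) lacks at least one of them. Hence G = S_5 (5T5), of order 120.

S_5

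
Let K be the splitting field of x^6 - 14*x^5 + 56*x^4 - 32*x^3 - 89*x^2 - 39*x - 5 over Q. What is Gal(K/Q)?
PSL(2,5) (also written A5(6))

The polynomial f is an irreducible sextic over Q, so G = Gal(f/Q) is one of the 16 transitive subgroups 6T1, ..., 6T16 of S_6. The discriminant of f is 30991489 = 5567^2, a perfect square, so G is contained in A_6. The transitive groups of degree 6 contained in A_6 are: A_4 (6T4, order 12), S_4 (6T7, order 24), (C_3 x C_3) : C_4 (6T10, order 36), PSL(2,5) (6T12, order 60), A_6 (6T15, order 360). By Dedekind's theorem, for a prime p not dividing disc(f) the degrees of the irreducible factors of f mod p form the cycle type of an element of G. Factoring f modulo the 21 such primes p <= 79 (skipping 19, which divides the discriminant), each new pattern first appears at: mod 2: f = (x + 1)(x^5 + x^4 + x^3 + x^2 + 1), pattern 5+1; mod 7: f = (x^3 + 2x^2 + 4x + 5)(x^3 + 5x^2 + 6), pattern 3+3; mod 61: f = (x + 59)(x + 60)(x^2 + 23x + 32)(x^2 + 27x + 39), pattern 2+2+1+1. No other pattern occurs in this range, so the set of observed cycle types is {5+1, 3+3, 2+2+1+1}. The candidates containing elements of all these cycle types are PSL(2,5) (6T12) of order 60, A_6 (6T15) of order 360; the others are excluded. The observed types are precisely the cycle types that occur in PSL(2,5) (6T12) (apart from the identity). Each of the other remaining candidates has further cycle types, and by the Chebotarev density theorem the matching factorization patterns would occur for a proportion of primes equal to their share of the group: A_6 (6T15) additionally contains elements of type 4+2, 3+1+1+1 (130 of its 360 elements, about 36% of primes). None of the 21 primes tested shows any such pattern (for each of these groups the chance of that is below 10^-4), which rules them out. Hence G = PSL(2,5) (6T12), of order 60.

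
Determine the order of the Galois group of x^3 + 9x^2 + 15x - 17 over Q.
The degree of the splitting field over Q equals the order of the Galois group, so first determine the group. The polynomial is an irreducible cubic over Q and its discriminant is 5184 = 72^2, a perfect square. For an irreducible cubic, a square discriminant forces the Galois group to be A_3, the cyclic group of order 3. The Galois group C_3 (3T1) has order 3, so the splitting field has degree 3 over Q.

3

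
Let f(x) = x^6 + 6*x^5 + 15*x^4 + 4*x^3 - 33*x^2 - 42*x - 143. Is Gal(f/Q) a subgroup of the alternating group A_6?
The polynomial is irreducible of degree 6 over Q. Its discriminant is 5410421842378752, which is not a perfect square. A Galois group lies in the alternating group exactly when the discriminant is a square in Q, so the Galois group (S_3 x S_3) is not contained in A_6.

No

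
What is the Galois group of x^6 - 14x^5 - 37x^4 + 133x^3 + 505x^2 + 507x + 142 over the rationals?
PSL(2,5) (order 60)

The polynomial f is an irreducible sextic over Q, so G = Gal(f/Q) is one of the 16 transitive subgroups 6T1, ..., 6T16 of S_6. The discriminant of f is 30991489 = 5567^2, a perfect square, so G is contained in A_6. The transitive groups of degree 6 contained in A_6 are: A_4 (6T4, order 12), S_4 (6T7, order 24), (C_3 x C_3) : C_4 (6T10, order 36), PSL(2,5) (6T12, order 60), A_6 (6T15, order 360). By Dedekind's theorem, for a prime p not dividing disc(f) the degrees of the irreducible factors of f mod p form the cycle type of an element of G. Factoring f modulo the 21 such primes p <= 79 (skipping 19, which divides the discriminant), each new pattern first appears at: mod 2: f = (x)(x^5 + x^3 + x^2 + x + 1), pattern 5+1; mod 7: f = (x^3 + 3x^2 + 3x + 5)(x^3 + 4x^2 + 4x + 6), pattern 3+3; mod 61: f = (x + 48)(x + 54)(x^2 + 7x + 25)(x^2 + 60x + 35), pattern 2+2+1+1. No other pattern occurs in this range, so the set of observed cycle types is {5+1, 3+3, 2+2+1+1}. The candidates containing elements of all these cycle types are PSL(2,5) (6T12) of order 60, A_6 (6T15) of order 360; the others are excluded. The observed types are precisely the cycle types that occur in PSL(2,5) (6T12) (apart from the identity). Each of the other remaining candidates has further cycle types, and by the Chebotarev density theorem the matching factorization patterns would occur for a proportion of primes equal to their share of the group: A_6 (6T15) additionally contains elements of type 4+2, 3+1+1+1 (130 of its 360 elements, about 36% of primes). None of the 21 primes tested shows any such pattern (for each of these groups the chance of that is below 10^-4), which rules them out. Hence G = PSL(2,5) (6T12), of order 60.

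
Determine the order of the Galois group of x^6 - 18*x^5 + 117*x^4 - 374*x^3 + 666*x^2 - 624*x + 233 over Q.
The degree of the splitting field over Q equals the order of the Galois group, so first determine the group. The polynomial f is an irreducible sextic over Q, so G = Gal(f/Q) is one of the 16 transitive subgroups 6T1, ..., 6T16 of S_6. The discriminant of f is -30366624190464, which is not a perfect square, so G is not contained in A_6. The transitive groups of degree 6 not contained in A_6 are: C_6 (6T1, order 6), S_3 (6T2, order 6), D_6 (6T3, order 12), C_3 x S_3 (6T5, order 18), A_4 x C_2 (6T6, order 24), S_4 (6T8, order 24), S_3 x S_3 (6T9, order 36), S_4 x C_2 (6T11, order 48), (S_3 x S_3) : C_2 (6T13, order 72), PGL(2,5) (6T14, order 120), S_6 (6T16, order 720). By Dedekind's theorem, for a prime p not dividing disc(f) the degrees of the irreducible factors of f mod p form the cycle type of an element of G. Factoring f modulo the 33 such primes p <= 149 (skipping 2, 3, which divide the discriminant), each new pattern first appears at: mod 5: f = (x^3 + 3x^2 + 2x + 3)(x^3 + 4x^2 + 3x + 1), pattern 3+3; mod 7: f = (x^6 + 3x^5 + 5x^4 + 4x^3 + x^2 + 6x + 2), pattern 6; mod 17: f = (x + 7)(x + 15)(x^2 + 3x + 12)(x^2 + 8x + 6), pattern 2+2+1+1; mod 19: f = (x + 1)(x + 7)(x + 11)(x + 12)(x^2 + 8x + 2), pattern 2+1+1+1+1; mod 71: f = (x^2 + 5x + 42)(x^2 + 15x + 41)(x^2 + 33x + 9), pattern 2+2+2. No other pattern occurs in this range, so the set of observed cycle types is {3+3, 6, 2+2+1+1, 2+1+1+1+1, 2+2+2}. The candidates containing elements of all these cycle types are A_4 x C_2 (6T6) of order 24, S_4 x C_2 (6T11) of order 48, (S_3 x S_3) : C_2 (6T13) of order 72, S_6 (6T16) of order 720; the others are excluded. The observed types are precisely the cycle types that occur in A_4 x C_2 (6T6) (apart from the identity). Each of the other remaining candidates has further cycle types, and by the Chebotarev density theorem the matching factorization patterns would occur for a proportion of primes equal to their share of the group: S_4 x C_2 (6T11) additionally contains elements of type 4+2, 4+1+1 (12 of its 48 elements, about 25% of primes); (S_3 x S_3) : C_2 (6T13) additionally contains elements of type 4+2, 3+2+1, 3+1+1+1 (34 of its 72 elements, about 47% of primes); S_6 (6T16) additionally contains elements of type 5+1, 4+2, 4+1+1, 3+2+1, 3+1+1+1 (484 of its 720 elements, about 67% of primes). None of the 33 primes tested shows any such pattern (for each of these groups the chance of that is below 10^-4), which rules them out. Hence G = A_4 x C_2 (6T6), of order 24. The Galois group A_4 x C_2 (6T6) has order 24, so the splitting field has degree 24 over Q.

24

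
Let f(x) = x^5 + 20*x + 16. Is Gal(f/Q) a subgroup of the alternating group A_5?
Yes

The polynomial is irreducible of degree 5 over Q. Its discriminant is 1024000000 = 32000^2, a perfect square. A Galois group lies in the alternating group exactly when the discriminant is a square in Q, so the Galois group (A_5) is contained in A_5.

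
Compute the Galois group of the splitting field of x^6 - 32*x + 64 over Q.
S_6 (order 720)

The polynomial f is an irreducible sextic over Q, so G = Gal(f/Q) is one of the 16 transitive subgroups 6T1, ..., 6T16 of S_6. The discriminant of f is -46741055340544, which is not a perfect square, so G is not contained in A_6. The transitive groups of degree 6 not contained in A_6 are: C_6 (6T1, order 6), S_3 (6T2, order 6), D_6 (6T3, order 12), C_3 x S_3 (6T5, order 18), A_4 x C_2 (6T6, order 24), S_4 (6T8, order 24), S_3 x S_3 (6T9, order 36), S_4 x C_2 (6T11, order 48), (S_3 x S_3) : C_2 (6T13, order 72), PGL(2,5) (6T14, order 120), S_6 (6T16, order 720). By Dedekind's theorem, for a prime p not dividing disc(f) the degrees of the irreducible factors of f mod p form the cycle type of an element of G. Factoring f modulo the 3 such primes p <= 7 (skipping 2, which divides the discriminant), each new pattern first appears at: mod 3: f = (x + 2)(x^2 + 2x + 2)(x^3 + 2x^2 + x + 1), pattern 3+2+1; mod 5: f = (x^3 + x^2 + x + 3)(x^3 + 4x^2 + 3), pattern 3+3; mod 7: f = (x + 3)(x^5 + 4x^4 + 2x^3 + x^2 + 4x + 5), pattern 5+1. No other pattern occurs in this range, so the set of observed cycle types is {3+2+1, 3+3, 5+1}. Among the candidates above, the only group containing elements of all these cycle types is S_6 (6T16); every other candidate lacks at least one of them. Hence G = S_6 (6T16), of order 720.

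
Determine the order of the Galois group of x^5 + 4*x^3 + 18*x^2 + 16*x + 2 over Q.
120

The degree of the splitting field over Q equals the order of the Galois group, so first determine the group. The polynomial f is an irreducible quintic over Q, so G = Gal(f/Q) is a transitive subgroup of S_5: one of C_5 (5T1, order 5), D_5 (5T2, order 10), F_20 (5T3, order 20), A_5 (5T4, order 60) or S_5 (5T5, order 120). The discriminant of f is 21007312, which is not a perfect square, so G is not contained in A_5. The transitive groups of degree 5 not contained in A_5 are: F_20 (5T3, order 20), S_5 (5T5, order 120). By Dedekind's theorem, for a prime p not dividing disc(f) the degrees of the irreducible factors of f mod p form the cycle type of an element of G. Factoring f modulo the 5 such primes p <= 13 (skipping 2, which divides the discriminant), each new pattern first appears at: mod 3: f = (x^5 + x^3 + x + 2), pattern 5; mod 5: f = (x + 3)(x^4 + 2x^3 + 3x^2 + 4x + 4), pattern 4+1; mod 13: f = (x + 6)(x + 7)(x^3 + x + 5), pattern 3+1+1. No other pattern occurs in this range, so the set of observed cycle types is {5, 4+1, 3+1+1}. Among the candidates above, the only group containing elements of all these cycle types is S_5 (5T5) — F_20 (5T3) lacks at least one of them. Hence G = S_5 (5T5), of order 120. The Galois group S_5 (5T5) has order 120, so the splitting field has degree 120 over Q.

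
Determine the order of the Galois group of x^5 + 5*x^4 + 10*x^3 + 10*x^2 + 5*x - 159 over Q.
The degree of the splitting field over Q equals the order of the Galois group, so first determine the group. The polynomial f is an irreducible quintic over Q, so G = Gal(f/Q) is a transitive subgroup of S_5: one of C_5 (5T1, order 5), D_5 (5T2, order 10), F_20 (5T3, order 20), A_5 (5T4, order 60) or S_5 (5T5, order 120). The discriminant of f is 2048000000000, which is not a perfect square, so G is not contained in A_5. The transitive groups of degree 5 not contained in A_5 are: F_20 (5T3, order 20), S_5 (5T5, order 120). By Dedekind's theorem, for a prime p not dividing disc(f) the degrees of the irreducible factors of f mod p form the cycle type of an element of G. Factoring f modulo the 18 such primes p <= 71 (skipping 2, 5, which divide the discriminant), each new pattern first appears at: mod 3: f = (x)(x^4 + 2x^3 + x^2 + x + 2), pattern 4+1; mod 11: f = (x^5 + 5x^4 + 10x^3 + 10x^2 + 5x + 6), pattern 5; mod 19: f = (x + 8)(x^2 + 5x + 15)(x^2 + 11x + 2), pattern 2+2+1; mod 31: f = (x + 4)(x + 7)(x + 13)(x + 18)(x + 25), pattern 1+1+1+1+1. No other pattern occurs in this range, so the set of observed cycle types is {4+1, 5, 2+2+1, 1+1+1+1+1}. The candidates containing elements of all these cycle types are F_20 (5T3) of order 20, S_5 (5T5) of order 120; the others are excluded. The observed types are precisely the cycle types that occur in F_20 (5T3). Each of the other remaining candidates has further cycle types, and by the Chebotarev density theorem the matching factorization patterns would occur for a proportion of primes equal to their share of the group: S_5 (5T5) additionally contains elements of type 3+2, 3+1+1, 2+1+1+1 (50 of its 120 elements, about 42% of primes). None of the 18 primes tested shows any such pattern (for each of these groups the chance of that is below 10^-4), which rules them out. Hence G = F_20 (5T3), of order 20. The Galois group F_20 (5T3) has order 20, so the splitting field has degree 20 over Q.

20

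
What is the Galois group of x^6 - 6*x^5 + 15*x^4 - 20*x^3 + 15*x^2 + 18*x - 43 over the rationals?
The polynomial f is an irreducible sextic over Q, so G = Gal(f/Q) is one of the 16 transitive subgroups 6T1, ..., 6T16 of S_6. The discriminant of f is 746496000000 = 864000^2, a perfect square, so G is contained in A_6. The transitive groups of degree 6 contained in A_6 are: A_4 (6T4, order 12), S_4 (6T7, order 24), (C_3 x C_3) : C_4 (6T10, order 36), PSL(2,5) (6T12, order 60), A_6 (6T15, order 360). By Dedekind's theorem, for a prime p not dividing disc(f) the degrees of the irreducible factors of f mod p form the cycle type of an element of G. Factoring f modulo the 6 such primes p <= 23 (skipping 2, 3, 5, which divide the discriminant), each new pattern first appears at: mod 7: f = (x + 2)(x^5 + 6x^4 + 3x^3 + 2x^2 + 4x + 3), pattern 5+1; mod 23: f = (x + 6)(x + 11)(x + 20)(x^3 + 3x^2 + 4x + 8), pattern 3+1+1+1. No other pattern occurs in this range, so the set of observed cycle types is {5+1, 3+1+1+1}. Among the candidates above, the only group containing elements of all these cycle types is A_6 (6T15) — each of A_4 (6T4), S_4 (6T7), (C_3 x C_3) : C_4 (6T10), PSL(2,5) (6T12) lacks at least one of them. Hence G = A_6 (6T15), of order 360.

A_6 (order 360)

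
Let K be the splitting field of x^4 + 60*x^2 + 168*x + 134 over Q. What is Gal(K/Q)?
D_4 (also written D4)

The polynomial is an irreducible quartic over Q and its discriminant is 6911117312, which is not a perfect square, so the Galois group is not contained in A_4. The resolvent cubic y^3 - 60*y^2 - 536*y + 3936 has exactly one rational root, so the Galois group is C_4 or D_4. The quartic remains irreducible over Q(sqrt(disc)), so the group is D_4.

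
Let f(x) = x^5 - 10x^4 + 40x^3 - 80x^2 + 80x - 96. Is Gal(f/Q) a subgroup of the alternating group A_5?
No

The polynomial is irreducible of degree 5 over Q. Its discriminant is 52428800000, which is not a perfect square. A Galois group lies in the alternating group exactly when the discriminant is a square in Q, so the Galois group (F_20) is not contained in A_5.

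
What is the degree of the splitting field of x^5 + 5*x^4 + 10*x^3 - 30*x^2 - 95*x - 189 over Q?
The degree of the splitting field over Q equals the order of the Galois group, so first determine the group. The polynomial f is an irreducible quintic over Q, so G = Gal(f/Q) is a transitive subgroup of S_5: one of C_5 (5T1, order 5), D_5 (5T2, order 10), F_20 (5T3, order 20), A_5 (5T4, order 60) or S_5 (5T5, order 120). The discriminant of f is 1151520050000, which is not a perfect square, so G is not contained in A_5. The transitive groups of degree 5 not contained in A_5 are: F_20 (5T3, order 20), S_5 (5T5, order 120). By Dedekind's theorem, for a prime p not dividing disc(f) the degrees of the irreducible factors of f mod p form the cycle type of an element of G. Factoring f modulo the 18 such primes p <= 71 (skipping 2, 5, which divide the discriminant), each new pattern first appears at: mod 3: f = (x)(x^4 + 2x^3 + x^2 + 1), pattern 4+1; mod 11: f = (x^5 + 5x^4 + 10x^3 + 3x^2 + 4x + 9), pattern 5; mod 19: f = (x + 11)(x^2 + 6x + 13)(x^2 + 7x + 2), pattern 2+2+1. No other pattern occurs in this range, so the set of observed cycle types is {4+1, 5, 2+2+1}. The candidates containing elements of all these cycle types are F_20 (5T3) of order 20, S_5 (5T5) of order 120; the others are excluded. The observed types are precisely the cycle types that occur in F_20 (5T3) (apart from the identity). Each of the other remaining candidates has further cycle types, and by the Chebotarev density theorem the matching factorization patterns would occur for a proportion of primes equal to their share of the group: S_5 (5T5) additionally contains elements of type 3+2, 3+1+1, 2+1+1+1 (50 of its 120 elements, about 42% of primes). None of the 18 primes tested shows any such pattern (for each of these groups the chance of that is below 10^-4), which rules them out. Hence G = F_20 (5T3), of order 20. The Galois group F_20 (5T3) has order 20, so the splitting field has degree 20 over Q.

20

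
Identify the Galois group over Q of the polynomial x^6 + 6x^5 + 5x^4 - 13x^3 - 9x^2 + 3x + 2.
The polynomial f is an irreducible sextic over Q, so G = Gal(f/Q) is one of the 16 transitive subgroups 6T1, ..., 6T16 of S_6. The discriminant of f is 30991489 = 5567^2, a perfect square, so G is contained in A_6. The transitive groups of degree 6 contained in A_6 are: A_4 (6T4, order 12), S_4 (6T7, order 24), (C_3 x C_3) : C_4 (6T10, order 36), PSL(2,5) (6T12, order 60), A_6 (6T15, order 360). By Dedekind's theorem, for a prime p not dividing disc(f) the degrees of the irreducible factors of f mod p form the cycle type of an element of G. Factoring f modulo the 21 such primes p <= 79 (skipping 19, which divides the discriminant), each new pattern first appears at: mod 2: f = (x)(x^5 + x^3 + x^2 + x + 1), pattern 5+1; mod 7: f = (x^3 + x^2 + 3x + 1)(x^3 + 5x^2 + 4x + 2), pattern 3+3; mod 61: f = (x + 3)(x + 25)(x^2 + 48x + 25)(x^2 + 52x + 38), pattern 2+2+1+1. No other pattern occurs in this range, so the set of observed cycle types is {5+1, 3+3, 2+2+1+1}. The candidates containing elements of all these cycle types are PSL(2,5) (6T12) of order 60, A_6 (6T15) of order 360; the others are excluded. The observed types are precisely the cycle types that occur in PSL(2,5) (6T12) (apart from the identity). Each of the other remaining candidates has further cycle types, and by the Chebotarev density theorem the matching factorization patterns would occur for a proportion of primes equal to their share of the group: A_6 (6T15) additionally contains elements of type 4+2, 3+1+1+1 (130 of its 360 elements, about 36% of primes). None of the 21 primes tested shows any such pattern (for each of these groups the chance of that is below 10^-4), which rules them out. Hence G = PSL(2,5) (6T12), of order 60.

PSL(2,5), A_5 acting on 6 points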